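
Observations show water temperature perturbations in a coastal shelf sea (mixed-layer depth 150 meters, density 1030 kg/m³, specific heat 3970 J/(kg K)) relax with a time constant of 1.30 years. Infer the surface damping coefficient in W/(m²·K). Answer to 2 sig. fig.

15

Areal heat capacity C = ρ c_p D = 1030 × 3970 × 150 = 6.13×10^8 J/(m²·K).
τ = 1.30 years = 4.10×10^7 s.
λ = C / τ = 6.13×10^8 / 4.10×10^7 = 15.0 W/(m²·K).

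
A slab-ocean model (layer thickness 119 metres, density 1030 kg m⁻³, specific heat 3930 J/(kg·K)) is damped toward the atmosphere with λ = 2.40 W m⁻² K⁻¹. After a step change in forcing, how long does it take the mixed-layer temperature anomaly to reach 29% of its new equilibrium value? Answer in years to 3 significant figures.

2.18 years

Areal heat capacity C = ρ c_p D = 1030 × 3930 × 119 = 4.82×10^8 J m⁻² K⁻¹.
τ = C / λ = 4.82×10^8 / 2.40 = 2.01×10^8 s.
Fraction reached: 1 − e^(−t/τ) = 0.29 ⇒ t = −τ ln(1 − 0.29) = τ × 0.342.
t = 6.87×10^7 s = 2.18 years.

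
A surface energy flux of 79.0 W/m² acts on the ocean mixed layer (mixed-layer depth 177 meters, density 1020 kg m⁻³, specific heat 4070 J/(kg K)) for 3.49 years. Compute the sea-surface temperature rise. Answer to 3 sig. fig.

11.8 K

Areal heat capacity C = ρ c_p D = 1020 × 4070 × 177 = 7.35×10^8 J/(m²·K).
Net heat input Q = F Δt = 79.0 × (3.49 years × 3.156×10^7 s/year) = 8.70×10^9 J/m².
ΔT = Q / C = 8.70×10^9 / 7.35×10^8 = 11.8 K.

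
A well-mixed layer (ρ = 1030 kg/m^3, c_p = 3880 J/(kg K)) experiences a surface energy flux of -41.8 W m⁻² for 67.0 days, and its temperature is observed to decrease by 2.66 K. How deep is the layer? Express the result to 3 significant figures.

22.8 m

Heat input Q = F Δt = -41.8 × 5.79×10^6 s = -2.42×10^8 J/m².
Required areal heat capacity C = Q / ΔT = 9.10×10^7 J/(m²·K).
Depth D = C / (ρ c_p) = 9.10×10^7 / (1030 × 3880) = 22.8 m.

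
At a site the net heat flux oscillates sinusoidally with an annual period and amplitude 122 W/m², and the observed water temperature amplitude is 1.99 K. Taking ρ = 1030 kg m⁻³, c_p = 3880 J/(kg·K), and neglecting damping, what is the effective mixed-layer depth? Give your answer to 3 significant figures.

ω = 2π / 3.15×10^7 s = 1.99×10^-7 s⁻¹.
Required C = F₀ / (A ω) = 122 / (1.99 × 1.99×10^-7) = 3.08×10^8 J/(m²·K).
D = C / (ρ c_p) = 3.08×10^8 / (1030 × 3880) = 77.0 m.

77.0 m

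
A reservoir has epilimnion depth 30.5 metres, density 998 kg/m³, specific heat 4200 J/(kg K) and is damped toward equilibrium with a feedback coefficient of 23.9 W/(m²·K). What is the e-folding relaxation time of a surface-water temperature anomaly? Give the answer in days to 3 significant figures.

61.9 days

Areal heat capacity C = ρ c_p D = 998 × 4200 × 30.5 = 1.28×10^8 J m⁻² K⁻¹.
Relaxation time τ = C / λ = 1.28×10^8 / 23.9 = 5.35×10^6 s.
In days: 5.35×10^6 s / (86400 s/day) = 61.9 days.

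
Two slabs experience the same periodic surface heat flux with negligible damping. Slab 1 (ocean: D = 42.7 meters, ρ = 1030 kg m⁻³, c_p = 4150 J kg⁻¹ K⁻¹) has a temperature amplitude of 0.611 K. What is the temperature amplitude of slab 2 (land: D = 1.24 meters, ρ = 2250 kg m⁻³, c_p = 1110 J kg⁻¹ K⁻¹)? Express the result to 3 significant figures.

C_ocean = 1.83×10^8 J/(m²·K); C_land = 3.10×10^6 J/(m²·K).
A ∝ 1/C ⇒ A_land = A_ocean × C_ocean/C_land = 0.611 × 58.9 = 36.0 K.

36.0 K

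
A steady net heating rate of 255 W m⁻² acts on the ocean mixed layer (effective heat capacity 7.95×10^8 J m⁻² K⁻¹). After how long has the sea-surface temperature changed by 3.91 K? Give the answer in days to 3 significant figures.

141 days

Areal heat capacity C = 7.95×10^8 J m⁻² K⁻¹ (given).
Time required: Δt = C ΔT / F = 7.95×10^8 × 3.91 / 255 = 1.22×10^7 s.
In days: 1.22×10^7 s / (86400 s/day) = 141 days.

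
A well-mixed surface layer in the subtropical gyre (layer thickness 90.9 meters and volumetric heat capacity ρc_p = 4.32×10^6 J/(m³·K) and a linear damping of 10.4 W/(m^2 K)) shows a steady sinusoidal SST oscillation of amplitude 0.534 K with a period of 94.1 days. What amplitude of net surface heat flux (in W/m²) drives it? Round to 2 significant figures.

Areal heat capacity C = ρc_p × D = 4.32×10^6 × 90.9 = 3.93×10^8 J/(m^2 K).
ω = 2π / 8.13×10^6 s = 7.73×10^-7 s⁻¹.
√((Cω)² + λ²) = √((303)² + 10.4²) = 304 W/(m²·K).
F₀ = A × √((Cω)²+λ²) = 0.534 × 304 = 162 W/m².

160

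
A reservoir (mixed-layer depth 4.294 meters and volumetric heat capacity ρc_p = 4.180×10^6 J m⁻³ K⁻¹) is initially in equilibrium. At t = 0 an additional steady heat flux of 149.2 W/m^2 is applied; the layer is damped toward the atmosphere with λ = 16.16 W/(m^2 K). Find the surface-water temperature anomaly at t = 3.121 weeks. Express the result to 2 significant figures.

7.5 K

Areal heat capacity C = ρc_p × D = 4.180×10^6 × 4.294 = 1.79×10^7 J/(m^2 K).
τ = C / λ = 1.79×10^7 / 16.16 = 1.11×10^6 s.
Equilibrium anomaly ΔT_eq = F / λ = 149.2 / 16.16 = 9.23 K.
t = 3.121 weeks = 1.89×10^6 s, so t/τ = 1.70.
ΔT(t) = ΔT_eq (1 − e^(−t/τ)) = 9.23 × (1 − e^−1.70) = 7.55 K.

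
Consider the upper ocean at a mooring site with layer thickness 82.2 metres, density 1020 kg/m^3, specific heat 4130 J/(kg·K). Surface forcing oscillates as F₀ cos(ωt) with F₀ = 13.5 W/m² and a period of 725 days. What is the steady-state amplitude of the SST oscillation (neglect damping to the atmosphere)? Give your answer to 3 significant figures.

0.389 K

Areal heat capacity C = ρ c_p D = 1020 × 4130 × 82.2 = 3.46×10^8 J/(m^2 K).
Angular frequency ω = 2π / T = 2π / 6.26×10^7 s = 1.00×10^-7 s⁻¹.
Cω = 3.46×10^8 × 1.00×10^-7 = 34.7 W/(m²·K).
Amplitude A = F₀ / (Cω) = 13.5 / 34.7 = 0.389 K.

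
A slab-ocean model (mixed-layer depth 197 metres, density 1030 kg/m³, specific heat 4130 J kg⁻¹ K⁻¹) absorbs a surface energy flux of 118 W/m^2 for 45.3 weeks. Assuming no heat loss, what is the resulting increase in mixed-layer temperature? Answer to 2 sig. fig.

3.9 K

Areal heat capacity C = ρ c_p D = 1030 × 4130 × 197 = 8.38×10^8 J m⁻² K⁻¹.
Net heat input Q = F Δt = 118 × (45.3 weeks × 6.048×10^5 s/week) = 3.23×10^9 J/m².
ΔT = Q / C = 3.23×10^9 / 8.38×10^8 = 3.86 K.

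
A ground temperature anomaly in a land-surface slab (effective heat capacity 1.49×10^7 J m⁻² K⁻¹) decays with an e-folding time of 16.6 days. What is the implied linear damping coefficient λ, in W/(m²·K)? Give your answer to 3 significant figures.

10.4

Areal heat capacity C = 1.49×10^7 J m⁻² K⁻¹ (given).
τ = 16.6 days = 1.43×10^6 s.
λ = C / τ = 1.49×10^7 / 1.43×10^6 = 10.4 W/(m²·K).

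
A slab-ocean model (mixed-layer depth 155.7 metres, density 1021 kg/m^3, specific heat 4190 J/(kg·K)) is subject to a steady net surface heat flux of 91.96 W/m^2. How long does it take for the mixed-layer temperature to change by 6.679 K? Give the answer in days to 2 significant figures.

560 days

Areal heat capacity C = ρ c_p D = 1021 × 4190 × 155.7 = 6.66×10^8 J m⁻² K⁻¹.
Time required: Δt = C ΔT / F = 6.66×10^8 × 6.679 / 91.96 = 4.84×10^7 s.
In days: 4.84×10^7 s / (86400 s/day) = 560 days.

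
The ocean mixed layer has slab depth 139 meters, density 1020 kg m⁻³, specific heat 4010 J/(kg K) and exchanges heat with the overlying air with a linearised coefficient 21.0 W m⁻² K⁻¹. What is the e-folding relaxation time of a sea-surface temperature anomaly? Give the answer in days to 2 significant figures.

Areal heat capacity C = ρ c_p D = 1020 × 4010 × 139 = 5.69×10^8 J/(m^2 K).
Relaxation time τ = C / λ = 5.69×10^8 / 21.0 = 2.71×10^7 s.
In days: 2.71×10^7 s / (86400 s/day) = 313 days.

310 days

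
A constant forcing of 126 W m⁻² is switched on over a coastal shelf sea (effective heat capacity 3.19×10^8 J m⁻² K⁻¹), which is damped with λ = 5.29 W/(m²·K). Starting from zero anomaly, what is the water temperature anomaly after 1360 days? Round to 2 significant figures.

20 K

Areal heat capacity C = 3.19×10^8 J m⁻² K⁻¹ (given).
τ = C / λ = 3.19×10^8 / 5.29 = 6.03×10^7 s.
Equilibrium anomaly ΔT_eq = F / λ = 126 / 5.29 = 23.8 K.
t = 1360 days = 1.18×10^8 s, so t/τ = 1.95.
ΔT(t) = ΔT_eq (1 − e^(−t/τ)) = 23.8 × (1 − e^−1.95) = 20.4 K.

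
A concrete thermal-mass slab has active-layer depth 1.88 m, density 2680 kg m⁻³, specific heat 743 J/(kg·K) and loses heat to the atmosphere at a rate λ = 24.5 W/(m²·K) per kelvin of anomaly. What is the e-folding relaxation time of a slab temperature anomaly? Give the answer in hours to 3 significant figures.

Areal heat capacity C = ρ c_p D = 2680 × 743 × 1.88 = 3.74×10^6 J/(m^2 K).
Relaxation time τ = C / λ = 3.74×10^6 / 24.5 = 1.53×10^5 s.
In hours: 1.53×10^5 s / (3600 s/hour) = 42.4 hours.

42.4 hours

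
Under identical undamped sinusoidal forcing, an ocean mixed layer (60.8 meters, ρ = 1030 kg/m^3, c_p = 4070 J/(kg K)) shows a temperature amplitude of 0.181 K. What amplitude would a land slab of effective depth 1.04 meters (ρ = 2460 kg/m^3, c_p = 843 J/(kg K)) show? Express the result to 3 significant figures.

21.4 K

C_ocean = 2.55×10^8 J/(m²·K); C_land = 2.16×10^6 J/(m²·K).
A ∝ 1/C ⇒ A_land = A_ocean × C_ocean/C_land = 0.181 × 118 = 21.4 K.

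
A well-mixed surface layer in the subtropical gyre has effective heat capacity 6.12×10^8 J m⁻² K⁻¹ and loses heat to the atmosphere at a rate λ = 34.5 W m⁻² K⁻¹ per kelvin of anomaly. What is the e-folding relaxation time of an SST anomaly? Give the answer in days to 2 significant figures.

210 days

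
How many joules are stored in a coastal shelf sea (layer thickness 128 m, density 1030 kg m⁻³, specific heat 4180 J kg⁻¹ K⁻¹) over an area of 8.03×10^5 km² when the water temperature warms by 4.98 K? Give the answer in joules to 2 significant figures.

2.2×10^21 J

Areal heat capacity C = ρ c_p D = 1030 × 4180 × 128 = 5.51×10^8 J m⁻² K⁻¹.
Heat per unit area: q = C ΔT = 5.51×10^8 × 4.98 = 2.74×10^9 J/m².
Total heat: Q = q × A = 2.74×10^9 × (8.03×10^5 × 10⁶ m²) = 2.20×10^21 J.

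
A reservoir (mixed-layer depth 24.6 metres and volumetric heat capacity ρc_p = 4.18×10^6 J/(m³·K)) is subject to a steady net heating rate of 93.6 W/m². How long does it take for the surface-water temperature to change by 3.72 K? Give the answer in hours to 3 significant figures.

1140 hours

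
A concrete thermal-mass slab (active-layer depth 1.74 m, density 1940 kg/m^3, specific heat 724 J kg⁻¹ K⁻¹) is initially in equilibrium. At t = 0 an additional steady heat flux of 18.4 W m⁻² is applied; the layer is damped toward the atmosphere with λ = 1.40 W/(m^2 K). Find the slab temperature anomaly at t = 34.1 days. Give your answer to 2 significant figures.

11 K

Areal heat capacity C = ρ c_p D = 1940 × 724 × 1.74 = 2.44×10^6 J m⁻² K⁻¹.
τ = C / λ = 2.44×10^6 / 1.40 = 1.75×10^6 s.
Equilibrium anomaly ΔT_eq = F / λ = 18.4 / 1.40 = 13.1 K.
t = 34.1 days = 2.95×10^6 s, so t/τ = 1.69.
ΔT(t) = ΔT_eq (1 − e^(−t/τ)) = 13.1 × (1 − e^−1.69) = 10.7 K.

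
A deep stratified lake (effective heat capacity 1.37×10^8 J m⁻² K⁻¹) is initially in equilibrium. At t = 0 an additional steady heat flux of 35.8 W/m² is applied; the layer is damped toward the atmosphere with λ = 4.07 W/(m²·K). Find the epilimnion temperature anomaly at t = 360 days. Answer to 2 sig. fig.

Areal heat capacity C = 1.37×10^8 J m⁻² K⁻¹ (given).
τ = C / λ = 1.37×10^8 / 4.07 = 3.37×10^7 s.
Equilibrium anomaly ΔT_eq = F / λ = 35.8 / 4.07 = 8.80 K.
t = 360 days = 3.11×10^7 s, so t/τ = 0.924.
ΔT(t) = ΔT_eq (1 − e^(−t/τ)) = 8.80 × (1 − e^−0.924) = 5.30 K.

5.3 K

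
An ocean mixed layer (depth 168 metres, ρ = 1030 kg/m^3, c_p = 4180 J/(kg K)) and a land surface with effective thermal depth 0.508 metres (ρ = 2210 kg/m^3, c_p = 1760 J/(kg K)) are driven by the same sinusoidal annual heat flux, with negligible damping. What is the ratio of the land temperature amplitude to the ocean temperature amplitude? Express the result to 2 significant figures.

C_ocean = 1030 × 4180 × 168 = 7.23×10^8 J/(m²·K).
C_land = 2210 × 1760 × 0.508 = 1.98×10^6 J/(m²·K).
Undamped amplitude ∝ 1/C, so A_land/A_ocean = C_ocean/C_land = 366.

370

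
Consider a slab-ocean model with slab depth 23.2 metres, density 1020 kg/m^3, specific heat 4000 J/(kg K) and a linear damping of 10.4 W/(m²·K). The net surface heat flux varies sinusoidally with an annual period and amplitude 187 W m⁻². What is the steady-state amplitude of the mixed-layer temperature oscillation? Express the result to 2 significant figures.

Areal heat capacity C = ρ c_p D = 1020 × 4000 × 23.2 = 9.47×10^7 J/(m²·K).
Angular frequency ω = 2π / T = 2π / 3.15×10^7 s = 1.99×10^-7 s⁻¹.
√((Cω)² + λ²) = √((18.9)² + 10.4²) = 21.5 W/(m²·K).
Amplitude A = F₀ / √((Cω)²+λ²) = 187 / 21.5 = 8.68 K.

8.7 K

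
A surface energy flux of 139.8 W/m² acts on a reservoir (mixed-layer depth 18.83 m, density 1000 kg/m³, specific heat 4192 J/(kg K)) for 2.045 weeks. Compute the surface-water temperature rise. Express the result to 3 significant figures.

2.19 K

Areal heat capacity C = ρ c_p D = 1000 × 4192 × 18.83 = 7.89×10^7 J/(m^2 K).
Net heat input Q = F Δt = 139.8 × (2.045 weeks × 6.048×10^5 s/week) = 1.73×10^8 J/m².
ΔT = Q / C = 1.73×10^8 / 7.89×10^7 = 2.19 K.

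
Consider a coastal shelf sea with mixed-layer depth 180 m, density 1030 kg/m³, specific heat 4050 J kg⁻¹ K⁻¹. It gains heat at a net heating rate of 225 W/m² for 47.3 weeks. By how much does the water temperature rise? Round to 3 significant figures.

Areal heat capacity C = ρ c_p D = 1030 × 4050 × 180 = 7.51×10^8 J m⁻² K⁻¹.
Net heat input Q = F Δt = 225 × (47.3 weeks × 6.048×10^5 s/week) = 6.44×10^9 J/m².
ΔT = Q / C = 6.44×10^9 / 7.51×10^8 = 8.57 K.

8.57 K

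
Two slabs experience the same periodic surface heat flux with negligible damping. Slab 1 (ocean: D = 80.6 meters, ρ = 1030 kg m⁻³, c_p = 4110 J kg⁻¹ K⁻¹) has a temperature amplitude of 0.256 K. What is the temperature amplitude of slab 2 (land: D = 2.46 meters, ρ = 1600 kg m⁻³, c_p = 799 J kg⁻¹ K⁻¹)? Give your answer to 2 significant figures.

C_ocean = 3.41×10^8 J/(m²·K); C_land = 3.14×10^6 J/(m²·K).
A ∝ 1/C ⇒ A_land = A_ocean × C_ocean/C_land = 0.256 × 108 = 27.8 K.

28 K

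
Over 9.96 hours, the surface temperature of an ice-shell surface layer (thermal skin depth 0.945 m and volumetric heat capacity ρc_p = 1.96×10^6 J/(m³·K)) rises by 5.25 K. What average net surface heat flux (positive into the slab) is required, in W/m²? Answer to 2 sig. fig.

270

Areal heat capacity C = ρc_p × D = 1.96×10^6 × 0.945 = 1.85×10^6 J/(m²·K).
Required heat per unit area: Q = C ΔT = 1.85×10^6 × 5.25 = 9.72×10^6 J/m².
Flux F = Q / Δt = 9.72×10^6 / 35900 s = 271 W/m².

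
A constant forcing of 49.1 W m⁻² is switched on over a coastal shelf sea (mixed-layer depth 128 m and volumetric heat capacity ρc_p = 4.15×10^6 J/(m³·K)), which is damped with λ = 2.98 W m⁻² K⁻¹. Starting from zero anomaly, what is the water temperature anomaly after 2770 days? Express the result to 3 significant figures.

12.2 K

Areal heat capacity C = ρc_p × D = 4.15×10^6 × 128 = 5.31×10^8 J/(m^2 K).
τ = C / λ = 5.31×10^8 / 2.98 = 1.78×10^8 s.
Equilibrium anomaly ΔT_eq = F / λ = 49.1 / 2.98 = 16.5 K.
t = 2770 days = 2.39×10^8 s, so t/τ = 1.34.
ΔT(t) = ΔT_eq (1 − e^(−t/τ)) = 16.5 × (1 − e^−1.34) = 12.2 K.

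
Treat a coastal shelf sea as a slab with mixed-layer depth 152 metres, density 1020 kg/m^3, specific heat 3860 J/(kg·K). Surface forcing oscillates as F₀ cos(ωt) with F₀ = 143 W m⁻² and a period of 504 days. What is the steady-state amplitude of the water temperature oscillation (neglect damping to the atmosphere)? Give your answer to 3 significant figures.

Areal heat capacity C = ρ c_p D = 1020 × 3860 × 152 = 5.98×10^8 J m⁻² K⁻¹.
Angular frequency ω = 2π / T = 2π / 4.35×10^7 s = 1.44×10^-7 s⁻¹.
Cω = 5.98×10^8 × 1.44×10^-7 = 86.4 W/(m²·K).
Amplitude A = F₀ / (Cω) = 143 / 86.4 = 1.66 K.

1.66 K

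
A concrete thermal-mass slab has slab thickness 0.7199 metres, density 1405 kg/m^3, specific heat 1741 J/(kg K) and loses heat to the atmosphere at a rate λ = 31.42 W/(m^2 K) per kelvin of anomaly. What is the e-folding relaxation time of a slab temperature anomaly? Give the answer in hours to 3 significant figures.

Areal heat capacity C = ρ c_p D = 1405 × 1741 × 0.7199 = 1.76×10^6 J m⁻² K⁻¹.
Relaxation time τ = C / λ = 1.76×10^6 / 31.42 = 56000 s.
In hours: 56000 s / (3600 s/hour) = 15.6 hours.

15.6 hours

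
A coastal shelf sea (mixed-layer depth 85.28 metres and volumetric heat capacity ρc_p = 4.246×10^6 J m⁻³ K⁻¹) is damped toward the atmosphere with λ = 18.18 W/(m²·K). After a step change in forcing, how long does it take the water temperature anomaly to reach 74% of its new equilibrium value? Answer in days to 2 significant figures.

310 days

Areal heat capacity C = ρc_p × D = 4.246×10^6 × 85.28 = 3.62×10^8 J/(m^2 K).
τ = C / λ = 3.62×10^8 / 18.18 = 1.99×10^7 s.
Fraction reached: 1 − e^(−t/τ) = 0.74 ⇒ t = −τ ln(1 − 0.74) = τ × 1.35.
t = 2.68×10^7 s = 311 days.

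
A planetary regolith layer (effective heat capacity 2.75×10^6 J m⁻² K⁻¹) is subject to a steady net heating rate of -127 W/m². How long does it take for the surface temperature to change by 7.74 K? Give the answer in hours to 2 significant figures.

Areal heat capacity C = 2.75×10^6 J m⁻² K⁻¹ (given).
Time required: Δt = C ΔT / F = 2.75×10^6 × -7.74 / -127 = 1.68×10^5 s.
In hours: 1.68×10^5 s / (3600 s/hour) = 46.6 hours.

47 hours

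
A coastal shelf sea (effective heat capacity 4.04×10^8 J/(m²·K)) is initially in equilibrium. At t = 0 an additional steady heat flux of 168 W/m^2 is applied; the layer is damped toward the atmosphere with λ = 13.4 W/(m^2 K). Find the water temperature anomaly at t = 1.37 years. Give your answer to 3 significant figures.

Areal heat capacity C = 4.04×10^8 J/(m²·K) (given).
τ = C / λ = 4.04×10^8 / 13.4 = 3.01×10^7 s.
Equilibrium anomaly ΔT_eq = F / λ = 168 / 13.4 = 12.5 K.
t = 1.37 years = 4.32×10^7 s, so t/τ = 1.43.
ΔT(t) = ΔT_eq (1 − e^(−t/τ)) = 12.5 × (1 − e^−1.43) = 9.55 K.

9.55 K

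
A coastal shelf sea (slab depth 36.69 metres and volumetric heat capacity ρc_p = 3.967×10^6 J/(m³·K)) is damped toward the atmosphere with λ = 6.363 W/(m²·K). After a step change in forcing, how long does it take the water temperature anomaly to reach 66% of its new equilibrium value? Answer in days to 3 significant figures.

Areal heat capacity C = ρc_p × D = 3.967×10^6 × 36.69 = 1.46×10^8 J/(m^2 K).
τ = C / λ = 1.46×10^8 / 6.363 = 2.29×10^7 s.
Fraction reached: 1 − e^(−t/τ) = 0.66 ⇒ t = −τ ln(1 − 0.66) = τ × 1.08.
t = 2.47×10^7 s = 286 days.

286 days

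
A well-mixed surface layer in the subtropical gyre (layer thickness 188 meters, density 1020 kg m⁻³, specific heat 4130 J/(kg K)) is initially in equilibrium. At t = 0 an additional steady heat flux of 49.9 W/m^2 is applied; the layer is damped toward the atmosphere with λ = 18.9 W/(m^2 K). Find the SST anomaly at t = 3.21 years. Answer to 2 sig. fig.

2.4 K

Areal heat capacity C = ρ c_p D = 1020 × 4130 × 188 = 7.92×10^8 J/(m^2 K).
τ = C / λ = 7.92×10^8 / 18.9 = 4.19×10^7 s.
Equilibrium anomaly ΔT_eq = F / λ = 49.9 / 18.9 = 2.64 K.
t = 3.21 years = 1.01×10^8 s, so t/τ = 2.42.
ΔT(t) = ΔT_eq (1 − e^(−t/τ)) = 2.64 × (1 − e^−2.42) = 2.40 K.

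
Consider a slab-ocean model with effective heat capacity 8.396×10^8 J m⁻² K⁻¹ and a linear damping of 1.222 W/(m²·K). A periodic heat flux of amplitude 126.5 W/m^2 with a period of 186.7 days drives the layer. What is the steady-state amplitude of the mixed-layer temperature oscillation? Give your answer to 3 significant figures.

Areal heat capacity C = 8.396×10^8 J m⁻² K⁻¹ (given).
Angular frequency ω = 2π / T = 2π / 1.61×10^7 s = 3.90×10^-7 s⁻¹.
√((Cω)² + λ²) = √((327)² + 1.222²) = 327 W/(m²·K).
Amplitude A = F₀ / √((Cω)²+λ²) = 126.5 / 327 = 0.387 K.

0.387 K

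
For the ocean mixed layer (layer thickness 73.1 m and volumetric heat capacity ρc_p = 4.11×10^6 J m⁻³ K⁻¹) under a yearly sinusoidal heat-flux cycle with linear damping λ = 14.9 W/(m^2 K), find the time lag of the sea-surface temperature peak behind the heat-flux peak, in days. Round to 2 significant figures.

77 days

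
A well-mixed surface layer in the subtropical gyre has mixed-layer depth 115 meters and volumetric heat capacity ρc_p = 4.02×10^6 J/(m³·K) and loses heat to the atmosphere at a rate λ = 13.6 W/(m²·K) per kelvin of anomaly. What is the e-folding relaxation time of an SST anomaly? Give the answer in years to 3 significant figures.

1.08 years

Areal heat capacity C = ρc_p × D = 4.02×10^6 × 115 = 4.62×10^8 J/(m^2 K).
Relaxation time τ = C / λ = 4.62×10^8 / 13.6 = 3.40×10^7 s.
In years: 3.40×10^7 s / (3.156×10^7 s/year) = 1.08 years.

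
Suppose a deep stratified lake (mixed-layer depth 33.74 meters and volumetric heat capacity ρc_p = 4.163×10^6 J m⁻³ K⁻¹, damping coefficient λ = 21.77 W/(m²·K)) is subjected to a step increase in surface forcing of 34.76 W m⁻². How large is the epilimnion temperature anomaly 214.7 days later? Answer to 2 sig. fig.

1.5 K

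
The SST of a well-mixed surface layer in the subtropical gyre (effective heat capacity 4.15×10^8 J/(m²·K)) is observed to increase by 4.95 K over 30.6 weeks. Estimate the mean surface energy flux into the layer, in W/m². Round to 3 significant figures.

Areal heat capacity C = 4.15×10^8 J/(m²·K) (given).
Required heat per unit area: Q = C ΔT = 4.15×10^8 × 4.95 = 2.05×10^9 J/m².
Flux F = Q / Δt = 2.05×10^9 / 1.85×10^7 s = 111 W/m².

111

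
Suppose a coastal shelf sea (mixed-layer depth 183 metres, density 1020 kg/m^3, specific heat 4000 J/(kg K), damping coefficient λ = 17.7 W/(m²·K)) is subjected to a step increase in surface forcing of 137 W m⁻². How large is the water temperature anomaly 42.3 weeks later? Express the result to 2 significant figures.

3.5 K

Areal heat capacity C = ρ c_p D = 1020 × 4000 × 183 = 7.47×10^8 J/(m^2 K).
τ = C / λ = 7.47×10^8 / 17.7 = 4.22×10^7 s.
Equilibrium anomaly ΔT_eq = F / λ = 137 / 17.7 = 7.74 K.
t = 42.3 weeks = 2.56×10^7 s, so t/τ = 0.606.
ΔT(t) = ΔT_eq (1 − e^(−t/τ)) = 7.74 × (1 − e^−0.606) = 3.52 K.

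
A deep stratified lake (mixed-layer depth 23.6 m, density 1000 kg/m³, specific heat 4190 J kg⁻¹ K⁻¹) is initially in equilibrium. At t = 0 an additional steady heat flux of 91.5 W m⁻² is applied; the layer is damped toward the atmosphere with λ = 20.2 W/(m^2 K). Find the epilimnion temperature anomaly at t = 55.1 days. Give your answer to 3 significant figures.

Areal heat capacity C = ρ c_p D = 1000 × 4190 × 23.6 = 9.89×10^7 J/(m^2 K).
τ = C / λ = 9.89×10^7 / 20.2 = 4.90×10^6 s.
Equilibrium anomaly ΔT_eq = F / λ = 91.5 / 20.2 = 4.53 K.
t = 55.1 days = 4.76×10^6 s, so t/τ = 0.973.
ΔT(t) = ΔT_eq (1 − e^(−t/τ)) = 4.53 × (1 − e^−0.973) = 2.82 K.

2.82 K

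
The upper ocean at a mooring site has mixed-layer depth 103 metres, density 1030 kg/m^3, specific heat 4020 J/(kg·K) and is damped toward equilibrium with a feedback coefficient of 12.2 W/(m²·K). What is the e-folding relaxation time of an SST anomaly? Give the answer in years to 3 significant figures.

Areal heat capacity C = ρ c_p D = 1030 × 4020 × 103 = 4.26×10^8 J/(m^2 K).
Relaxation time τ = C / λ = 4.26×10^8 / 12.2 = 3.50×10^7 s.
In years: 3.50×10^7 s / (3.156×10^7 s/year) = 1.11 years.

1.11 years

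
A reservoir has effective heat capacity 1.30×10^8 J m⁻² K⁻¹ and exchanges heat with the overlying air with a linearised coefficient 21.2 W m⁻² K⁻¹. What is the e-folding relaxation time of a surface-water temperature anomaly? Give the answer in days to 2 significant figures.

71 days

Areal heat capacity C = 1.30×10^8 J m⁻² K⁻¹ (given).
Relaxation time τ = C / λ = 1.30×10^8 / 21.2 = 6.13×10^6 s.
In days: 6.13×10^6 s / (86400 s/day) = 71.0 days.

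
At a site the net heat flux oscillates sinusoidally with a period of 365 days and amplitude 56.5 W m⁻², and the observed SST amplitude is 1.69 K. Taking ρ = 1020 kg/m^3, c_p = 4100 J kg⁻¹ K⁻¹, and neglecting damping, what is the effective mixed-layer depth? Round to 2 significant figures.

40 m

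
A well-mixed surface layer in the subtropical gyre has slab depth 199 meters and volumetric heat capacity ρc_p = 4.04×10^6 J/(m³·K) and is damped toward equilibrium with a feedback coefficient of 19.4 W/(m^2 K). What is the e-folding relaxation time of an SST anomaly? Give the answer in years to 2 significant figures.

1.3 years

Areal heat capacity C = ρc_p × D = 4.04×10^6 × 199 = 8.04×10^8 J m⁻² K⁻¹.
Relaxation time τ = C / λ = 8.04×10^8 / 19.4 = 4.14×10^7 s.
In years: 4.14×10^7 s / (3.156×10^7 s/year) = 1.31 years.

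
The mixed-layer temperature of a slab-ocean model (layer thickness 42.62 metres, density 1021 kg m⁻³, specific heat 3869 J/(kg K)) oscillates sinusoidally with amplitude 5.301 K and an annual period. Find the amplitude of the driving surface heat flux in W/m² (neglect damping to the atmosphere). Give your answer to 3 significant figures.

Areal heat capacity C = ρ c_p D = 1021 × 3869 × 42.62 = 1.68×10^8 J/(m²·K).
ω = 2π / 3.15×10^7 s = 1.99×10^-7 s⁻¹.
Cω = 1.68×10^8 × 1.99×10^-7 = 33.5 W/(m²·K).
F₀ = A × Cω = 5.301 × 33.5 = 178 W/m².

178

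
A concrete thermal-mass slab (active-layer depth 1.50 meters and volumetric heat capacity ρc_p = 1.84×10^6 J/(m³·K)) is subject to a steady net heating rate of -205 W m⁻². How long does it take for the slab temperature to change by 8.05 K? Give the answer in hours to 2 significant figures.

30 hours

Areal heat capacity C = ρc_p × D = 1.84×10^6 × 1.50 = 2.76×10^6 J m⁻² K⁻¹.
Time required: Δt = C ΔT / F = 2.76×10^6 × -8.05 / -205 = 1.08×10^5 s.
In hours: 1.08×10^5 s / (3600 s/hour) = 30.1 hours.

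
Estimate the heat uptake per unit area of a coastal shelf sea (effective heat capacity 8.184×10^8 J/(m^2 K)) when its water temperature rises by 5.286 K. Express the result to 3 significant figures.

4.33×10^9

Areal heat capacity C = 8.184×10^8 J/(m^2 K) (given).
ΔQ = C ΔT = 8.18×10^8 × 5.286 = 4.33×10^9 J/m².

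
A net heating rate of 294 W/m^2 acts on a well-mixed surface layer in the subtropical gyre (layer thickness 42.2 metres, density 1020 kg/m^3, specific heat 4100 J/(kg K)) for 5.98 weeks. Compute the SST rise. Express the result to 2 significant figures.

Areal heat capacity C = ρ c_p D = 1020 × 4100 × 42.2 = 1.76×10^8 J/(m²·K).
Net heat input Q = F Δt = 294 × (5.98 weeks × 6.048×10^5 s/week) = 1.06×10^9 J/m².
ΔT = Q / C = 1.06×10^9 / 1.76×10^8 = 6.03 K.

6.0 K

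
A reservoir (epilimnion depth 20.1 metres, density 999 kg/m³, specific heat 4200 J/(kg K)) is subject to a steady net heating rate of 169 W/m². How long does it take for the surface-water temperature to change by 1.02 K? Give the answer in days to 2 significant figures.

Areal heat capacity C = ρ c_p D = 999 × 4200 × 20.1 = 8.43×10^7 J m⁻² K⁻¹.
Time required: Δt = C ΔT / F = 8.43×10^7 × 1.02 / 169 = 5.09×10^5 s.
In days: 5.09×10^5 s / (86400 s/day) = 5.89 days.

5.9 days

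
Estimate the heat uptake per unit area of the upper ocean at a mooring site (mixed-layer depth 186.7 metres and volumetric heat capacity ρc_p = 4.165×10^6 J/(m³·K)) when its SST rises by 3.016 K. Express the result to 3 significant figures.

2.35×10^9

Areal heat capacity C = ρc_p × D = 4.165×10^6 × 186.7 = 7.78×10^8 J/(m²·K).
ΔQ = C ΔT = 7.78×10^8 × 3.016 = 2.35×10^9 J/m².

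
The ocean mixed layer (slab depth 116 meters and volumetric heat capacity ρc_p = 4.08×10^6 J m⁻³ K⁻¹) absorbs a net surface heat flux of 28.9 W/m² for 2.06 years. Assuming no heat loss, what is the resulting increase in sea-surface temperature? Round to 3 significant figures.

3.97 K

Areal heat capacity C = ρc_p × D = 4.08×10^6 × 116 = 4.73×10^8 J/(m^2 K).
Net heat input Q = F Δt = 28.9 × (2.06 years × 3.156×10^7 s/year) = 1.88×10^9 J/m².
ΔT = Q / C = 1.88×10^9 / 4.73×10^8 = 3.97 K.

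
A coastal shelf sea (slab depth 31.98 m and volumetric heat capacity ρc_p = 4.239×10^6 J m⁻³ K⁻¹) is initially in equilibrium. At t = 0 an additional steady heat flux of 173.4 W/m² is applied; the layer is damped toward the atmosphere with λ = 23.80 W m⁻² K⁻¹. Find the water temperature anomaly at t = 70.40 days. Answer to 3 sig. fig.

Areal heat capacity C = ρc_p × D = 4.239×10^6 × 31.98 = 1.36×10^8 J/(m²·K).
τ = C / λ = 1.36×10^8 / 23.80 = 5.70×10^6 s.
Equilibrium anomaly ΔT_eq = F / λ = 173.4 / 23.80 = 7.29 K.
t = 70.40 days = 6.08×10^6 s, so t/τ = 1.07.
ΔT(t) = ΔT_eq (1 − e^(−t/τ)) = 7.29 × (1 − e^−1.07) = 4.78 K.

4.78 K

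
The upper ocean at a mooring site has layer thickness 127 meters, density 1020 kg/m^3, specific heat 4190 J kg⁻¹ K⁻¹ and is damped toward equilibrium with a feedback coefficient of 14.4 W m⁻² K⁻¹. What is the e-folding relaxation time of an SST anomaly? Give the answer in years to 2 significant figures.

1.2 years

Areal heat capacity C = ρ c_p D = 1020 × 4190 × 127 = 5.43×10^8 J/(m^2 K).
Relaxation time τ = C / λ = 5.43×10^8 / 14.4 = 3.77×10^7 s.
In years: 3.77×10^7 s / (3.156×10^7 s/year) = 1.19 years.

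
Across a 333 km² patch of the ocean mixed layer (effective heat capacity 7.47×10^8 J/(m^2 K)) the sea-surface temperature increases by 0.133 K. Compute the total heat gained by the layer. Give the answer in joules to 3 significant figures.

Areal heat capacity C = 7.47×10^8 J/(m^2 K) (given).
Heat per unit area: q = C ΔT = 7.47×10^8 × 0.133 = 9.94×10^7 J/m².
Total heat: Q = q × A = 9.94×10^7 × (333 × 10⁶ m²) = 3.31×10^16 J.

3.31×10^16 J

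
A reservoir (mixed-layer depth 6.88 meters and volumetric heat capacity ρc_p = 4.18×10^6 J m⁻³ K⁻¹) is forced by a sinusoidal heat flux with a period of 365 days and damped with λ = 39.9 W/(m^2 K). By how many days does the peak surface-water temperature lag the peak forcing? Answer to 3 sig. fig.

Areal heat capacity C = ρc_p × D = 4.18×10^6 × 6.88 = 2.88×10^7 J/(m²·K).
ω = 2π / 3.15×10^7 s = 1.99×10^-7 s⁻¹.
Phase lag φ = arctan(Cω/λ) = arctan(5.73/39.9) = 0.143 rad.
Time lag = φ / ω = 0.143 / 1.99×10^-7 = 7.16×10^5 s = 8.29 days.

8.29 days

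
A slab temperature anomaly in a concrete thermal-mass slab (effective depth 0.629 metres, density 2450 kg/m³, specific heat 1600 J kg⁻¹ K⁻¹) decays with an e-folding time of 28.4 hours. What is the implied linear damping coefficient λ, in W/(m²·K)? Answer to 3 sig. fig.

Areal heat capacity C = ρ c_p D = 2450 × 1600 × 0.629 = 2.47×10^6 J/(m²·K).
τ = 28.4 hours = 1.02×10^5 s.
λ = C / τ = 2.47×10^6 / 1.02×10^5 = 24.1 W/(m²·K).

24.1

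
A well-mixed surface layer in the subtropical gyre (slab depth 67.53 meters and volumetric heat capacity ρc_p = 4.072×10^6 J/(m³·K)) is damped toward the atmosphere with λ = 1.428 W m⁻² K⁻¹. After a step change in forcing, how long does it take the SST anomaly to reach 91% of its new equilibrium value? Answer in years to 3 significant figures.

Areal heat capacity C = ρc_p × D = 4.072×10^6 × 67.53 = 2.75×10^8 J/(m²·K).
τ = C / λ = 2.75×10^8 / 1.428 = 1.93×10^8 s.
Fraction reached: 1 − e^(−t/τ) = 0.91 ⇒ t = −τ ln(1 − 0.91) = τ × 2.41.
t = 4.64×10^8 s = 14.7 years.

14.7 years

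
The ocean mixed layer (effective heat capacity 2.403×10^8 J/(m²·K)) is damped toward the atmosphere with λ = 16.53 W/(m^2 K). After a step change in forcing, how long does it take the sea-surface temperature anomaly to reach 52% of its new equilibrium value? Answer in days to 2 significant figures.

Areal heat capacity C = 2.403×10^8 J/(m²·K) (given).
τ = C / λ = 2.40×10^8 / 16.53 = 1.45×10^7 s.
Fraction reached: 1 − e^(−t/τ) = 0.52 ⇒ t = −τ ln(1 − 0.52) = τ × 0.734.
t = 1.07×10^7 s = 123 days.

120 days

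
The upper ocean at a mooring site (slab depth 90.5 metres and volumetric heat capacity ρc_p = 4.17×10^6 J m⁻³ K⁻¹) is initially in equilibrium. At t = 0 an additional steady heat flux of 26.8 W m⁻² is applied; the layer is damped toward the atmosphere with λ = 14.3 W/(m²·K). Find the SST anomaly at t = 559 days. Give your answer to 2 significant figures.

Areal heat capacity C = ρc_p × D = 4.17×10^6 × 90.5 = 3.77×10^8 J m⁻² K⁻¹.
τ = C / λ = 3.77×10^8 / 14.3 = 2.64×10^7 s.
Equilibrium anomaly ΔT_eq = F / λ = 26.8 / 14.3 = 1.87 K.
t = 559 days = 4.83×10^7 s, so t/τ = 1.83.
ΔT(t) = ΔT_eq (1 − e^(−t/τ)) = 1.87 × (1 − e^−1.83) = 1.57 K.

1.6 K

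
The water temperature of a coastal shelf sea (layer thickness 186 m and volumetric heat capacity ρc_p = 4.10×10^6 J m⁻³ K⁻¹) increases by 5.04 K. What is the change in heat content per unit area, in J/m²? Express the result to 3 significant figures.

Areal heat capacity C = ρc_p × D = 4.10×10^6 × 186 = 7.63×10^8 J/(m²·K).
ΔQ = C ΔT = 7.63×10^8 × 5.04 = 3.84×10^9 J/m².

3.84×10^9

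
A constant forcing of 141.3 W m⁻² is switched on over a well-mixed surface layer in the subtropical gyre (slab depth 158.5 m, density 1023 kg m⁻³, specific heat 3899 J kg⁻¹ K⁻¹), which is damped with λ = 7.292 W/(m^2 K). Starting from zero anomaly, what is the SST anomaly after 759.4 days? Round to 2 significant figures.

Areal heat capacity C = ρ c_p D = 1023 × 3899 × 158.5 = 6.32×10^8 J m⁻² K⁻¹.
τ = C / λ = 6.32×10^8 / 7.292 = 8.67×10^7 s.
Equilibrium anomaly ΔT_eq = F / λ = 141.3 / 7.292 = 19.4 K.
t = 759.4 days = 6.56×10^7 s, so t/τ = 0.757.
ΔT(t) = ΔT_eq (1 − e^(−t/τ)) = 19.4 × (1 − e^−0.757) = 10.3 K.

10 K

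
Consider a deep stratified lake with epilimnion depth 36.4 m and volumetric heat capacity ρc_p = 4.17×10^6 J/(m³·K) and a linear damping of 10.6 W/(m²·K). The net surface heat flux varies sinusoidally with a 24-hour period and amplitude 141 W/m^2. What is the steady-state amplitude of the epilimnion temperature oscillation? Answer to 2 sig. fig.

Areal heat capacity C = ρc_p × D = 4.17×10^6 × 36.4 = 1.52×10^8 J/(m²·K).
Angular frequency ω = 2π / T = 2π / 86400 s = 7.27×10^-5 s⁻¹.
√((Cω)² + λ²) = √((11000)² + 10.6²) = 11000 W/(m²·K).
Amplitude A = F₀ / √((Cω)²+λ²) = 141 / 11000 = 0.0128 K.

0.013 K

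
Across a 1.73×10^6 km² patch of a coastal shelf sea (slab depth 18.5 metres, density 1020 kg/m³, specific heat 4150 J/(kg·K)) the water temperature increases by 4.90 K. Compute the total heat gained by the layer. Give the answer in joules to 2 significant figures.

6.6×10^20 J

Areal heat capacity C = ρ c_p D = 1020 × 4150 × 18.5 = 7.83×10^7 J/(m^2 K).
Heat per unit area: q = C ΔT = 7.83×10^7 × 4.90 = 3.84×10^8 J/m².
Total heat: Q = q × A = 3.84×10^8 × (1.73×10^6 × 10⁶ m²) = 6.64×10^20 J.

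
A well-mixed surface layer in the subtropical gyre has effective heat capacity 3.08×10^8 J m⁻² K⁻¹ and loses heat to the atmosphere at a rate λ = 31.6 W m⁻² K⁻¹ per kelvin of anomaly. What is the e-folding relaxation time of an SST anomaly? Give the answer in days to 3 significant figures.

Areal heat capacity C = 3.08×10^8 J m⁻² K⁻¹ (given).
Relaxation time τ = C / λ = 3.08×10^8 / 31.6 = 9.75×10^6 s.
In days: 9.75×10^6 s / (86400 s/day) = 113 days.

113 days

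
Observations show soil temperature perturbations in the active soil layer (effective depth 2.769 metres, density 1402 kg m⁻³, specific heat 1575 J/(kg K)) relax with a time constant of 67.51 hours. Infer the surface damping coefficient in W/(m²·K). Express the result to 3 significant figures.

Areal heat capacity C = ρ c_p D = 1402 × 1575 × 2.769 = 6.11×10^6 J/(m²·K).
τ = 67.51 hours = 2.43×10^5 s.
λ = C / τ = 6.11×10^6 / 2.43×10^5 = 25.2 W/(m²·K).

25.2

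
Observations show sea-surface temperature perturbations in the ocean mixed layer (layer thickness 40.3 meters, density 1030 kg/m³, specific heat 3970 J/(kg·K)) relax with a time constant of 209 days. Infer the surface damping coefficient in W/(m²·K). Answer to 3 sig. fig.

Areal heat capacity C = ρ c_p D = 1030 × 3970 × 40.3 = 1.65×10^8 J m⁻² K⁻¹.
τ = 209 days = 1.81×10^7 s.
λ = C / τ = 1.65×10^8 / 1.81×10^7 = 9.13 W/(m²·K).

9.13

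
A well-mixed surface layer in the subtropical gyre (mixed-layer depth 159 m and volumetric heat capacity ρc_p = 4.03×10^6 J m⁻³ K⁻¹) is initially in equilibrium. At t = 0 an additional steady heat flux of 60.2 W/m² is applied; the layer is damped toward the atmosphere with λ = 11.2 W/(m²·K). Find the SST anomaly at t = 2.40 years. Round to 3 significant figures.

3.94 K

Areal heat capacity C = ρc_p × D = 4.03×10^6 × 159 = 6.41×10^8 J/(m²·K).
τ = C / λ = 6.41×10^8 / 11.2 = 5.72×10^7 s.
Equilibrium anomaly ΔT_eq = F / λ = 60.2 / 11.2 = 5.38 K.
t = 2.40 years = 7.57×10^7 s, so t/τ = 1.32.
ΔT(t) = ΔT_eq (1 − e^(−t/τ)) = 5.38 × (1 − e^−1.32) = 3.94 K.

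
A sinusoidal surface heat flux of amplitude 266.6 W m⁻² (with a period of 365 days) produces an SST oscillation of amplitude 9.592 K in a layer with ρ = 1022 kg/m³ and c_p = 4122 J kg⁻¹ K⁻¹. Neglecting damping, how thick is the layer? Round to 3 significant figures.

33.1 m

ω = 2π / 3.15×10^7 s = 1.99×10^-7 s⁻¹.
Required C = F₀ / (A ω) = 266.6 / (9.592 × 1.99×10^-7) = 1.40×10^8 J/(m²·K).
D = C / (ρ c_p) = 1.40×10^8 / (1022 × 4122) = 33.1 m.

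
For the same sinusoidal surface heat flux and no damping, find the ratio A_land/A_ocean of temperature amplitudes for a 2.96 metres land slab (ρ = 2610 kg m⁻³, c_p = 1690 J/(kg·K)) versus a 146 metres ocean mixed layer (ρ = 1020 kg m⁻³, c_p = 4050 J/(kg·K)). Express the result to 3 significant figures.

C_ocean = 1020 × 4050 × 146 = 6.03×10^8 J/(m²·K).
C_land = 2610 × 1690 × 2.96 = 1.31×10^7 J/(m²·K).
Undamped amplitude ∝ 1/C, so A_land/A_ocean = C_ocean/C_land = 46.2.

46.2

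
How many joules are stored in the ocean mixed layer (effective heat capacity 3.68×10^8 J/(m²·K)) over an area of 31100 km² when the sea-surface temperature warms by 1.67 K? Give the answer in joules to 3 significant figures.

1.91×10^19 J

Areal heat capacity C = 3.68×10^8 J/(m²·K) (given).
Heat per unit area: q = C ΔT = 3.68×10^8 × 1.67 = 6.15×10^8 J/m².
Total heat: Q = q × A = 6.15×10^8 × (31100 × 10⁶ m²) = 1.91×10^19 J.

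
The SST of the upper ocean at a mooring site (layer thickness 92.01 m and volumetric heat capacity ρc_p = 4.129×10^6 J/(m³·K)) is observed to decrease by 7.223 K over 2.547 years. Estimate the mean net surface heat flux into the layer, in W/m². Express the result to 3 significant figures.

-34.1

Areal heat capacity C = ρc_p × D = 4.129×10^6 × 92.01 = 3.80×10^8 J/(m^2 K).
Required heat per unit area: Q = C ΔT = 3.80×10^8 × -7.223 = -2.74×10^9 J/m².
Flux F = Q / Δt = -2.74×10^9 / 8.04×10^7 s = -34.1 W/m².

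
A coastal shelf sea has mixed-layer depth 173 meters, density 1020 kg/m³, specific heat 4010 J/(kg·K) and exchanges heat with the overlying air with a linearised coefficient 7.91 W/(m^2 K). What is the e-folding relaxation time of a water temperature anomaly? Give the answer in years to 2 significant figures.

2.8 years

Areal heat capacity C = ρ c_p D = 1020 × 4010 × 173 = 7.08×10^8 J m⁻² K⁻¹.
Relaxation time τ = C / λ = 7.08×10^8 / 7.91 = 8.95×10^7 s.
In years: 8.95×10^7 s / (3.156×10^7 s/year) = 2.83 years.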